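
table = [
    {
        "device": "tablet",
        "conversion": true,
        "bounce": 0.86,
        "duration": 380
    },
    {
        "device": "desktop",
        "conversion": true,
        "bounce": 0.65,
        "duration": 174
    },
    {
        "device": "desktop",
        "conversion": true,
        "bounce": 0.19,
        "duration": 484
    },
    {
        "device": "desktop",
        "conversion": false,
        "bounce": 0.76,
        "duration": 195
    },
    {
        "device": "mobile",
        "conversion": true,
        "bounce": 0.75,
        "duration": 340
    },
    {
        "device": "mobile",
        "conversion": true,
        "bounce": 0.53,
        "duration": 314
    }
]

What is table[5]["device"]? "mobile"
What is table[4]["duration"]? 340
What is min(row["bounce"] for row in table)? 0.19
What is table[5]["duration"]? 314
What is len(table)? 6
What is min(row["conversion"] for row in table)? False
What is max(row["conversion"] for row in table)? True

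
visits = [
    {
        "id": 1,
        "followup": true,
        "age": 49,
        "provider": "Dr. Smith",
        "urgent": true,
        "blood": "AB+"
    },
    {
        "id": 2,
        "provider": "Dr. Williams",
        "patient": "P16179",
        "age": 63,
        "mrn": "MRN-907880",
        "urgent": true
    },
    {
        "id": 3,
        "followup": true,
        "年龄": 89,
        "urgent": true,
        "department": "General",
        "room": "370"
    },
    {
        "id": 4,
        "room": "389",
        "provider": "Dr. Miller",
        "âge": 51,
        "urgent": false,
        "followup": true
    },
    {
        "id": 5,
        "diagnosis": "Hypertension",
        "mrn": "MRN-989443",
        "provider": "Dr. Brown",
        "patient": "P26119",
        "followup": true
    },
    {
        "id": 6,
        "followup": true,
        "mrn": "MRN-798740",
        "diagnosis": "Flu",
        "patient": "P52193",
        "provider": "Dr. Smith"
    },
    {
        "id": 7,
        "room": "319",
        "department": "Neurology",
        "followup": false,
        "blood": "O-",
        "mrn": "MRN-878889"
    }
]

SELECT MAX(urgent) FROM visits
True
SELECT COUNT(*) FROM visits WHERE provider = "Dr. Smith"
2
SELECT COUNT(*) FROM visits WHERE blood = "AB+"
1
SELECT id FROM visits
[1, 2, 3, 4, 5, 6, 7]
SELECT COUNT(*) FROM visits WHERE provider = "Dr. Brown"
1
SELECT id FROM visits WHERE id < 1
[]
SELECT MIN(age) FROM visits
49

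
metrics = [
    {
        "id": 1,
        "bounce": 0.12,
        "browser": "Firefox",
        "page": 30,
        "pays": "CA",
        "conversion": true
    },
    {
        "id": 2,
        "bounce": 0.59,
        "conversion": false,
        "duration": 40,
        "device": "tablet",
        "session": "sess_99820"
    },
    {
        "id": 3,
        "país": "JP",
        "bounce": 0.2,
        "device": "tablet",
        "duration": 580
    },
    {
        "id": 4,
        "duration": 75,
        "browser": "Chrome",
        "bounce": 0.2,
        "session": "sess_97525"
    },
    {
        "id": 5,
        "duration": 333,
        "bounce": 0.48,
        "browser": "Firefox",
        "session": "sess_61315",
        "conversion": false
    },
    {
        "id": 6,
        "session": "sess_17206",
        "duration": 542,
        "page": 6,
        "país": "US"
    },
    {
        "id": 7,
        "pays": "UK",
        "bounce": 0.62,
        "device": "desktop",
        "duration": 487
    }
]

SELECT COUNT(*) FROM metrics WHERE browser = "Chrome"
1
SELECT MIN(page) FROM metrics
6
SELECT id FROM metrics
[1, 2, 3, 4, 5, 6, 7]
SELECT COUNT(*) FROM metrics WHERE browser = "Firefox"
2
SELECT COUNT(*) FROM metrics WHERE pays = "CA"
1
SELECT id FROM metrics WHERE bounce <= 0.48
[1, 3, 4, 5]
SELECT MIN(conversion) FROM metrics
False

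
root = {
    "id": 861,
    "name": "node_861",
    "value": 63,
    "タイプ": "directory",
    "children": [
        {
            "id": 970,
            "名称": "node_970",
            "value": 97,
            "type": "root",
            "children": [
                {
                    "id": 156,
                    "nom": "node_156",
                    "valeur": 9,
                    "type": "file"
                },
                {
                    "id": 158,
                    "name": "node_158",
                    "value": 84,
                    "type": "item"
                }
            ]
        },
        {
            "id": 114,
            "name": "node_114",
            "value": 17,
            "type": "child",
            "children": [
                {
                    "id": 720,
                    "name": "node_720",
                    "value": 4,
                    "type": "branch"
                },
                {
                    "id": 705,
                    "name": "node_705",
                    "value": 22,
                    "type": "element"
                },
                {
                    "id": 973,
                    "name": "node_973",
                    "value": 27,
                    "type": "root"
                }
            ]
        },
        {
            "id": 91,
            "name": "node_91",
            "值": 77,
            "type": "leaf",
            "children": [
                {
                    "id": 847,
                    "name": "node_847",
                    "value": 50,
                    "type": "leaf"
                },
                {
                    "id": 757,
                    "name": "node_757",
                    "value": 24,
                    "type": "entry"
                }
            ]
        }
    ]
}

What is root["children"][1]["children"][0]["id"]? 720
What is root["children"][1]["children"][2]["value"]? 27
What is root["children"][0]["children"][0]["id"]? 156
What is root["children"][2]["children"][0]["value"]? 50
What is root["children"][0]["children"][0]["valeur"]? 9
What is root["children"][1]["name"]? "node_114"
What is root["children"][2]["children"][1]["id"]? 757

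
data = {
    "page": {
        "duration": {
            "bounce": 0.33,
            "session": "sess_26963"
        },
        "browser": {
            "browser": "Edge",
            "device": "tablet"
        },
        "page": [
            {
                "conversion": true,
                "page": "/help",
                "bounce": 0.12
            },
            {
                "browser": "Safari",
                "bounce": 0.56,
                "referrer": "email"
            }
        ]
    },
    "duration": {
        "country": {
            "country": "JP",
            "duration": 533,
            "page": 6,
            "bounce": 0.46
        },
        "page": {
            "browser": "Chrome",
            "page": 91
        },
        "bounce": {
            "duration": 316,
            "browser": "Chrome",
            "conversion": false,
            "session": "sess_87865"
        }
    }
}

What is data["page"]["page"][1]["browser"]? "Safari"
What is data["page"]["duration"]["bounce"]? 0.33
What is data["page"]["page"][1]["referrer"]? "email"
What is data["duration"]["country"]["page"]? 6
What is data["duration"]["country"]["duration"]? 533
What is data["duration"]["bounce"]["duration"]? 316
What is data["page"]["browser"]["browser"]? "Edge"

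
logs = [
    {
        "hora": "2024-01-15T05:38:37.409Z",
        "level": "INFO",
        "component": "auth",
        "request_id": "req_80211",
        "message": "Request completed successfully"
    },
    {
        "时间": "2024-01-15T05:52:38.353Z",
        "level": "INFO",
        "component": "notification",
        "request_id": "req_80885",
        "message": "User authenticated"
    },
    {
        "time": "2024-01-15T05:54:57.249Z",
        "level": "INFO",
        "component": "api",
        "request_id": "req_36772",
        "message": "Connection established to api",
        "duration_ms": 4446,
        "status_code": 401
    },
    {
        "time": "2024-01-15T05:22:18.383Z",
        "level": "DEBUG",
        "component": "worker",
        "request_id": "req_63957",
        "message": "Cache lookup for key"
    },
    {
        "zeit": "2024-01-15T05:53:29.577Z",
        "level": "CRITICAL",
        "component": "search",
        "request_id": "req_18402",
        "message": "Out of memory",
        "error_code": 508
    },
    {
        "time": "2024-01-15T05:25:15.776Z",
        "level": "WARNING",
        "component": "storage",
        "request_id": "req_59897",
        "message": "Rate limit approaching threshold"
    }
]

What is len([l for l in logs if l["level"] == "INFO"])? 3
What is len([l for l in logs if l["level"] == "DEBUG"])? 1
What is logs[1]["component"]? "notification"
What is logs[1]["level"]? "INFO"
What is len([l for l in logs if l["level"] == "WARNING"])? 1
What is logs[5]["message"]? "Rate limit approaching threshold"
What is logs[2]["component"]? "api"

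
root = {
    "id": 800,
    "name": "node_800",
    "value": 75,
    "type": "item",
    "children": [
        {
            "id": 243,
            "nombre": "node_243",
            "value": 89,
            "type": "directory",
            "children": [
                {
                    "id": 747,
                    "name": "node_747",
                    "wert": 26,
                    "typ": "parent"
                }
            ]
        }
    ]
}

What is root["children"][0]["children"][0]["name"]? "node_747"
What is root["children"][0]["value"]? 89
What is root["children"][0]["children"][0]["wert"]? 26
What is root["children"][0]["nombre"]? "node_243"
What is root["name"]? "node_800"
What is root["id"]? 800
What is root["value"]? 75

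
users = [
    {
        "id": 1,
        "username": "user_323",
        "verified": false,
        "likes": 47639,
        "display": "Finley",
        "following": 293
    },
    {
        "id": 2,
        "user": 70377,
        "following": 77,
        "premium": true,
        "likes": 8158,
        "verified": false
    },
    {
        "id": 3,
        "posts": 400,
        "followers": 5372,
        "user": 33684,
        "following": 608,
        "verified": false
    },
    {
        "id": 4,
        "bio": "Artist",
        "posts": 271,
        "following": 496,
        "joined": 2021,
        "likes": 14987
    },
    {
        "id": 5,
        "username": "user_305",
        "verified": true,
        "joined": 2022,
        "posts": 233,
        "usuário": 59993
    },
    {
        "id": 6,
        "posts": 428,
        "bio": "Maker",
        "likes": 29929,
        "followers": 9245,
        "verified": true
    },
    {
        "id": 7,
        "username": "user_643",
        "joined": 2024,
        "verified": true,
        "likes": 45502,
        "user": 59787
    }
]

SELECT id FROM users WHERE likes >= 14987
[1, 4, 6, 7]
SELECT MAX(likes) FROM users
47639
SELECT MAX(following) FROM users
608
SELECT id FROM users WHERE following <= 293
[1, 2]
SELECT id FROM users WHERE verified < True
[1, 2, 3]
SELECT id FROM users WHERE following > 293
[3, 4]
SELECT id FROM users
[1, 2, 3, 4, 5, 6, 7]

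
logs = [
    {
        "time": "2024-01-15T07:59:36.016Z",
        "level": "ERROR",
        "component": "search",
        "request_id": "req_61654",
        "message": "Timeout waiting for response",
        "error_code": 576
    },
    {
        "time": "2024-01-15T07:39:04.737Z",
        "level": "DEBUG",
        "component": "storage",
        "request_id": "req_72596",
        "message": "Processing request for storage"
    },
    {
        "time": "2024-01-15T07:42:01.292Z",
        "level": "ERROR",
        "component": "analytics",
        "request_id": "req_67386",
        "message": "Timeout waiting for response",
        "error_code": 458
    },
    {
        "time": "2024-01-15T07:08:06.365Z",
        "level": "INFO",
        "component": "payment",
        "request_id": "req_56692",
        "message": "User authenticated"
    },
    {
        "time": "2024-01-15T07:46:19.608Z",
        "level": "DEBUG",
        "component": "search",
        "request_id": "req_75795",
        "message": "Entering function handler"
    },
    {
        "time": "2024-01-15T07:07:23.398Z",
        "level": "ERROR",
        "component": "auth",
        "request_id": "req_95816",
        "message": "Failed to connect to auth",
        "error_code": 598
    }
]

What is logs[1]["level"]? "DEBUG"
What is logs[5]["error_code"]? 598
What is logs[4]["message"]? "Entering function handler"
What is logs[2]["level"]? "ERROR"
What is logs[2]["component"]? "analytics"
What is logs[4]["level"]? "DEBUG"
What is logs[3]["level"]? "INFO"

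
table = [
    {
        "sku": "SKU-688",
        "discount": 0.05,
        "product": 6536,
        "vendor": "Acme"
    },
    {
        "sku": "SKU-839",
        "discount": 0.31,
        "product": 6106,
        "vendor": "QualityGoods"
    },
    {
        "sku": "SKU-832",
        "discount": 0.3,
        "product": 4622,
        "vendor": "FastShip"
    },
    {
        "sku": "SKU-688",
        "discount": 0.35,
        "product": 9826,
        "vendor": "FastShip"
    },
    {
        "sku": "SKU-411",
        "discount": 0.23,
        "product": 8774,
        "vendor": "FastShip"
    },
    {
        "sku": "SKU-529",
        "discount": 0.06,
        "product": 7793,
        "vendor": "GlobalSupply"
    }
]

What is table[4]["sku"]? "SKU-411"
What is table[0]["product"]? 6536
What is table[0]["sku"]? "SKU-688"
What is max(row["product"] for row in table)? 9826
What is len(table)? 6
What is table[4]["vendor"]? "FastShip"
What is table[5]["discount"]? 0.06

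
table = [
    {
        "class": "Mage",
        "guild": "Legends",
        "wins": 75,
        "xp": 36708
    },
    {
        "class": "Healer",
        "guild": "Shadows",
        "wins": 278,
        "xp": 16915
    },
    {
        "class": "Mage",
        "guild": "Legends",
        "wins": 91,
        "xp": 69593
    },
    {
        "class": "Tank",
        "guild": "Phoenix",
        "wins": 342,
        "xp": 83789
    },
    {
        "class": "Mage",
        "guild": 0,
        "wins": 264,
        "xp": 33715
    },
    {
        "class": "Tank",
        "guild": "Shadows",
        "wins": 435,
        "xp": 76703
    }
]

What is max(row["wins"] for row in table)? 435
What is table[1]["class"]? "Healer"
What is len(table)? 6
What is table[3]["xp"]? 83789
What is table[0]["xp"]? 36708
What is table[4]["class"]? "Mage"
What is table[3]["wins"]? 342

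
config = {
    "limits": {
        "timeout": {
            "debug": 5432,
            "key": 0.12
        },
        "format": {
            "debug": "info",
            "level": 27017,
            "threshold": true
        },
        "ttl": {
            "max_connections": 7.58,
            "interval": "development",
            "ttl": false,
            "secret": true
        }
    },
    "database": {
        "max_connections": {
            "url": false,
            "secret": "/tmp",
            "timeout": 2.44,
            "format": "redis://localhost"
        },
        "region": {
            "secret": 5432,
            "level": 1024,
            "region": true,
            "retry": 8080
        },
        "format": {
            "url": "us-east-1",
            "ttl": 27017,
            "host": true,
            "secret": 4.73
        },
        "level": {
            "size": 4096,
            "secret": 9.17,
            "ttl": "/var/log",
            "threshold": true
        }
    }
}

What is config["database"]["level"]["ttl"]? "/var/log"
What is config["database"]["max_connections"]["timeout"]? 2.44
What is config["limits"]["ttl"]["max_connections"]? 7.58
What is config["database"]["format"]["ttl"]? 27017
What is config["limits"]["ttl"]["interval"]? "development"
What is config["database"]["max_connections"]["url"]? False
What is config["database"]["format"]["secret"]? 4.73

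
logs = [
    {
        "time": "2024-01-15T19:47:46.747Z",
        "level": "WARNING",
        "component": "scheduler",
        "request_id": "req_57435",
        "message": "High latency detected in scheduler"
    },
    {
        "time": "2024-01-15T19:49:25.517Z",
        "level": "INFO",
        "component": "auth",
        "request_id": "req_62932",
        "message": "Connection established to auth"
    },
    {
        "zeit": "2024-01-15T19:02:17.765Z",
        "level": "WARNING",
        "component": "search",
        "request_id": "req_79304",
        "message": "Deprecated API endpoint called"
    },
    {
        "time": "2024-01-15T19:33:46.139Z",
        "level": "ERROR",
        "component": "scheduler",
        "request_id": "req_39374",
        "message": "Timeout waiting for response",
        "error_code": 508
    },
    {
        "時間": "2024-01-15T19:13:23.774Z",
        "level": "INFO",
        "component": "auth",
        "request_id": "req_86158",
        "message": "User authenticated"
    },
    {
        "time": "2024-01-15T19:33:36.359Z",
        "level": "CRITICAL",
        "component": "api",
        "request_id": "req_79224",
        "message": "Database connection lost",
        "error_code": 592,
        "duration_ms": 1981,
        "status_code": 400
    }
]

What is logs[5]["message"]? "Database connection lost"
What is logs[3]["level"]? "ERROR"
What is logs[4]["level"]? "INFO"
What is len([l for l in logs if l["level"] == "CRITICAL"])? 1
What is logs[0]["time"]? "2024-01-15T19:47:46.747Z"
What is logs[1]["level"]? "INFO"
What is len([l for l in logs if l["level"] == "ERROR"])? 1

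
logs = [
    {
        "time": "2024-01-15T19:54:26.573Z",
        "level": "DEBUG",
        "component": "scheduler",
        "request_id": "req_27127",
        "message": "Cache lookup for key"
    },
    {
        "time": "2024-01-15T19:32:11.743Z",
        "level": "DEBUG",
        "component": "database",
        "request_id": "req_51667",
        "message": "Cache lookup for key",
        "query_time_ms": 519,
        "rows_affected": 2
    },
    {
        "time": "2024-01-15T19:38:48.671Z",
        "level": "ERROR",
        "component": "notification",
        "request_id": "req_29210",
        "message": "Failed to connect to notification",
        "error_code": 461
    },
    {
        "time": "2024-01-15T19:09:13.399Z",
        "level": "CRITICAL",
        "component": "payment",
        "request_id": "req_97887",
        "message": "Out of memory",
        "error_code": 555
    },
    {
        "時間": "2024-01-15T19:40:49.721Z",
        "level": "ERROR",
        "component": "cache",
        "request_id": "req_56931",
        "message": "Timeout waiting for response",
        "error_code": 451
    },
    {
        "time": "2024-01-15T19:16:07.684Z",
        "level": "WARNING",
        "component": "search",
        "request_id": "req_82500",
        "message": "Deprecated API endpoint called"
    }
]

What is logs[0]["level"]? "DEBUG"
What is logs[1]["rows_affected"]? 2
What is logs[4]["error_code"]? 451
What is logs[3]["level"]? "CRITICAL"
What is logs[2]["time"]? "2024-01-15T19:38:48.671Z"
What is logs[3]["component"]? "payment"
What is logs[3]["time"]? "2024-01-15T19:09:13.399Z"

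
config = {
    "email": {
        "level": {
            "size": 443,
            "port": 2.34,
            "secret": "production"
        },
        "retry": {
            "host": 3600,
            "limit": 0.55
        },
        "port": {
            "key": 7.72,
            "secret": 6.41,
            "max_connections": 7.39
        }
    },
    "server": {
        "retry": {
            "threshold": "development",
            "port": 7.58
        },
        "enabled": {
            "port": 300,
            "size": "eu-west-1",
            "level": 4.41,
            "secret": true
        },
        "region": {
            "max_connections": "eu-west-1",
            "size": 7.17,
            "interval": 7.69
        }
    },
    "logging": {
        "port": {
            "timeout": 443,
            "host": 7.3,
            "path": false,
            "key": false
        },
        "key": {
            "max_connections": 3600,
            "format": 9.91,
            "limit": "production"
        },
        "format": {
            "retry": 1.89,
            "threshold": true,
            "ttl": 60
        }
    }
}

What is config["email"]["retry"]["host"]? 3600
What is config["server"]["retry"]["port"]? 7.58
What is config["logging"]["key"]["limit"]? "production"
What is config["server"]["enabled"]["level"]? 4.41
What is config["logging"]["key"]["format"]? 9.91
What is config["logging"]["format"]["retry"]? 1.89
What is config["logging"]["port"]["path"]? False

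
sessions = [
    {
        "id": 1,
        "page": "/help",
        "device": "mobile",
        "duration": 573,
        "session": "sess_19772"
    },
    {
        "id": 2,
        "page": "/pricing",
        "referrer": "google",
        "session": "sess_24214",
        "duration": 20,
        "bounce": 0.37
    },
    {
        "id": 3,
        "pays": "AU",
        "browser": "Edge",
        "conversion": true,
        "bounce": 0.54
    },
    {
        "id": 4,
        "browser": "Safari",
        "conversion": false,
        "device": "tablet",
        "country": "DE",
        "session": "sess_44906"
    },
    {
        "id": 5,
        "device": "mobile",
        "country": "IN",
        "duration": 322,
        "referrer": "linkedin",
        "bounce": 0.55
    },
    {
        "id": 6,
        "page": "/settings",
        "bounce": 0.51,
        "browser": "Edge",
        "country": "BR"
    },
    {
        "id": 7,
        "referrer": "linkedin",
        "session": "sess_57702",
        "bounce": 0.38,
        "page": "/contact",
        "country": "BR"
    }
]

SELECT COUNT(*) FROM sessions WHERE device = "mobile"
2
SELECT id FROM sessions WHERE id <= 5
[1, 2, 3, 4, 5]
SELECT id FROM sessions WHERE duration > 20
[1, 5]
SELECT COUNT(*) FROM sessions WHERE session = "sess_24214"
1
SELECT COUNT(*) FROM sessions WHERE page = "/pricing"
1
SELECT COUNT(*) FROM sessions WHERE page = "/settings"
1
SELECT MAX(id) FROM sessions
7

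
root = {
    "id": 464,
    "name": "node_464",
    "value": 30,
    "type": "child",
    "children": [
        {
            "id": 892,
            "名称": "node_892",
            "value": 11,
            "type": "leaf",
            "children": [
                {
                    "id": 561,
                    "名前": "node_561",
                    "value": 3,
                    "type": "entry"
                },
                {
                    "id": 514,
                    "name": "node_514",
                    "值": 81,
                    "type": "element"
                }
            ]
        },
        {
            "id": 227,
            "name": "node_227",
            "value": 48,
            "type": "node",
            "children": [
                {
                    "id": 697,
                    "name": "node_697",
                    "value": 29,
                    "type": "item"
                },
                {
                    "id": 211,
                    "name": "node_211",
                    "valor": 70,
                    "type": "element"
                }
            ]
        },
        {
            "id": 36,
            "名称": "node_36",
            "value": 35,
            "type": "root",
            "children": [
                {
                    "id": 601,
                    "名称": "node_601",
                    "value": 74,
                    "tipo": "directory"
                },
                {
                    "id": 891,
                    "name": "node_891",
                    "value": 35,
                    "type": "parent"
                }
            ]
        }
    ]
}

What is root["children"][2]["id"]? 36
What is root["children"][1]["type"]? "node"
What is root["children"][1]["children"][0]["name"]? "node_697"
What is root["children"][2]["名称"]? "node_36"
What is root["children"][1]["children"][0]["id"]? 697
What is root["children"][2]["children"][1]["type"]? "parent"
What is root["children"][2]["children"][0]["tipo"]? "directory"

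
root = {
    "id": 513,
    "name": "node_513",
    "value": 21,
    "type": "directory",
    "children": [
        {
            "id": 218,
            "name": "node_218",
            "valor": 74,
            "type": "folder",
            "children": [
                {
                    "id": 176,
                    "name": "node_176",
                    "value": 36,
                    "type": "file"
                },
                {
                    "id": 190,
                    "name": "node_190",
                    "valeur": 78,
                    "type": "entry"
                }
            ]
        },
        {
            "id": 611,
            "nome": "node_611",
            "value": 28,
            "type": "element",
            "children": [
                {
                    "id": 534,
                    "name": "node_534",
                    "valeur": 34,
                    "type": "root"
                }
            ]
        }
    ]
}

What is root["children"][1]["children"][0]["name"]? "node_534"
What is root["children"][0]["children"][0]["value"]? 36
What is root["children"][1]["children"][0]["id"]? 534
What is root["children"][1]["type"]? "element"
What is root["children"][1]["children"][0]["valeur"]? 34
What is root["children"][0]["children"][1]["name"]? "node_190"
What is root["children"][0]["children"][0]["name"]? "node_176"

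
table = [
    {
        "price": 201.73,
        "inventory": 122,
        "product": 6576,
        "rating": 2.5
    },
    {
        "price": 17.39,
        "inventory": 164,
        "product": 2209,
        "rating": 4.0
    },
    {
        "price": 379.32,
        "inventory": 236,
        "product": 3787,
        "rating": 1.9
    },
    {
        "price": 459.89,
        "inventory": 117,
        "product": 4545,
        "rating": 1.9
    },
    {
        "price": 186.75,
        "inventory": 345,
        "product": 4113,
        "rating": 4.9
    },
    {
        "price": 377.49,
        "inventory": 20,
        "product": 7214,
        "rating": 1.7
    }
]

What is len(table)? 6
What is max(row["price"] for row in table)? 459.89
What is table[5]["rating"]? 1.7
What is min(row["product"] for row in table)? 2209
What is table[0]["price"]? 201.73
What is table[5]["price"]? 377.49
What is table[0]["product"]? 6576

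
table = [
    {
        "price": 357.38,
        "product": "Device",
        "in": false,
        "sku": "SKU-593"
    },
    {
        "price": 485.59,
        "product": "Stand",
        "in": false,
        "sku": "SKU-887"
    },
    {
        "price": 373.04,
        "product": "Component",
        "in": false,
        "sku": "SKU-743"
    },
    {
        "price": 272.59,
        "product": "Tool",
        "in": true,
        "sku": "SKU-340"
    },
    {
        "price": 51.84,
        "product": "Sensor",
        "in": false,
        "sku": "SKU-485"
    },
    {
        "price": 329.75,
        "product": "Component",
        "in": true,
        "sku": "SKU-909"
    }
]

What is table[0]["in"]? False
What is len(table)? 6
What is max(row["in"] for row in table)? True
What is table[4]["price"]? 51.84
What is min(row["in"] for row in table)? False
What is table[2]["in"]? False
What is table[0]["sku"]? "SKU-593"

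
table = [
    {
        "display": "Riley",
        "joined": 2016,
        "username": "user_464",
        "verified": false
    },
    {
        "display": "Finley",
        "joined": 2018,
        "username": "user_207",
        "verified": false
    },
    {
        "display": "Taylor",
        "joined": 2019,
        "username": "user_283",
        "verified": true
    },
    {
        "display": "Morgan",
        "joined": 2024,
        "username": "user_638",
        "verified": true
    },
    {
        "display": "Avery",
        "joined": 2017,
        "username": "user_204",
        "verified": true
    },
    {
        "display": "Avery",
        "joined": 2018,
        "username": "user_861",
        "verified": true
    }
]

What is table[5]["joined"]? 2018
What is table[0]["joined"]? 2016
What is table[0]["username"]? "user_464"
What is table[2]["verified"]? True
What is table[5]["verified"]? True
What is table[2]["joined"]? 2019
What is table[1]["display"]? "Finley"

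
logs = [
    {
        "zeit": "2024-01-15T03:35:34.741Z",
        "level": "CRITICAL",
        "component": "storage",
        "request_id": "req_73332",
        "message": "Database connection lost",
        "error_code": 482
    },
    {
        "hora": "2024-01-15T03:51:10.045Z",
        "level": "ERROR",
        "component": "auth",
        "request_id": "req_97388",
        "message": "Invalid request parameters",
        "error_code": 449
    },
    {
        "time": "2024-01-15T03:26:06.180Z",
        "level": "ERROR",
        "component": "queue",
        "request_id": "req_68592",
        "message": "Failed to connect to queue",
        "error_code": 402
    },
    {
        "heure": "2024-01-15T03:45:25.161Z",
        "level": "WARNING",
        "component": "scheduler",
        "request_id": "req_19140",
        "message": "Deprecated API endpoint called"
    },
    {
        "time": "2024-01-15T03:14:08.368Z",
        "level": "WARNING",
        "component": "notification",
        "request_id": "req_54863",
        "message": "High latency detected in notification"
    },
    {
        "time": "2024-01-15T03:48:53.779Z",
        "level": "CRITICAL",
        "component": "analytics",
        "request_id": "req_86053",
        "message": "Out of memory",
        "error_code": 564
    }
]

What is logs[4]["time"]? "2024-01-15T03:14:08.368Z"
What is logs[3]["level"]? "WARNING"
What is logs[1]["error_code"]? 449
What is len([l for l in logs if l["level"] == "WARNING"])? 2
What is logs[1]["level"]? "ERROR"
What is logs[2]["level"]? "ERROR"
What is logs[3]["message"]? "Deprecated API endpoint called"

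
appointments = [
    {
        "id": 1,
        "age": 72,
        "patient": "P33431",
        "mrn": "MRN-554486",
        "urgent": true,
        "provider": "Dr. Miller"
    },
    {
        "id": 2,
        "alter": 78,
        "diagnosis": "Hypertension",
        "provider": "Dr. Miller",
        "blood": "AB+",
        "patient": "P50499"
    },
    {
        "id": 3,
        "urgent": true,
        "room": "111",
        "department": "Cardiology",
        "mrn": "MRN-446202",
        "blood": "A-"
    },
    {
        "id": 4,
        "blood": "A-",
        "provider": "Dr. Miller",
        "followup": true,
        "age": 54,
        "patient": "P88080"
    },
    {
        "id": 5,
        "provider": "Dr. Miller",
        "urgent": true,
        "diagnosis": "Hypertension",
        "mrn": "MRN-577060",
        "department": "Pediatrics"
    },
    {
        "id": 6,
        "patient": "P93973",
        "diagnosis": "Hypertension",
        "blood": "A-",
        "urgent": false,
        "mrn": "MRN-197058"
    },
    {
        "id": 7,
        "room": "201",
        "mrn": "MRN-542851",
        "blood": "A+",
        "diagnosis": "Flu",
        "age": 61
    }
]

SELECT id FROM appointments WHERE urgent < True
[6]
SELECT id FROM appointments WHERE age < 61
[4]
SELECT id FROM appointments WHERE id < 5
[1, 2, 3, 4]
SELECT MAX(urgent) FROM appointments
True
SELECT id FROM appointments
[1, 2, 3, 4, 5, 6, 7]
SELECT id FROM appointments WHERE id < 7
[1, 2, 3, 4, 5, 6]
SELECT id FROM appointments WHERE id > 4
[5, 6, 7]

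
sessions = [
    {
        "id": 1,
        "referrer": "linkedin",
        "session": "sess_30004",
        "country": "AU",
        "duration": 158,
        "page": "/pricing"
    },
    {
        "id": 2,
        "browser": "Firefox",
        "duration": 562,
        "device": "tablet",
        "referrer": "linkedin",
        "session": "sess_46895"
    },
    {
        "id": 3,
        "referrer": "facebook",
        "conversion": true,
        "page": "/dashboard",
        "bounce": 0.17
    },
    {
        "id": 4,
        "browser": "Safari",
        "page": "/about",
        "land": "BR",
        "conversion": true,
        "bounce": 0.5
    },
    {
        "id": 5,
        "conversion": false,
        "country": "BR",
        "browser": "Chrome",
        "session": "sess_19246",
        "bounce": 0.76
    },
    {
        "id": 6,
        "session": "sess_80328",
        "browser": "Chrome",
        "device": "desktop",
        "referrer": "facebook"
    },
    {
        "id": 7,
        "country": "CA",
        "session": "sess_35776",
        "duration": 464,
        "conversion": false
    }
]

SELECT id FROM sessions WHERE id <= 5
[1, 2, 3, 4, 5]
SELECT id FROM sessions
[1, 2, 3, 4, 5, 6, 7]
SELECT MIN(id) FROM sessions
1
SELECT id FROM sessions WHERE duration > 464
[2]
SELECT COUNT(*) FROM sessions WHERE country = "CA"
1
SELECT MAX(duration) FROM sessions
562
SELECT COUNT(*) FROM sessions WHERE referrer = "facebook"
2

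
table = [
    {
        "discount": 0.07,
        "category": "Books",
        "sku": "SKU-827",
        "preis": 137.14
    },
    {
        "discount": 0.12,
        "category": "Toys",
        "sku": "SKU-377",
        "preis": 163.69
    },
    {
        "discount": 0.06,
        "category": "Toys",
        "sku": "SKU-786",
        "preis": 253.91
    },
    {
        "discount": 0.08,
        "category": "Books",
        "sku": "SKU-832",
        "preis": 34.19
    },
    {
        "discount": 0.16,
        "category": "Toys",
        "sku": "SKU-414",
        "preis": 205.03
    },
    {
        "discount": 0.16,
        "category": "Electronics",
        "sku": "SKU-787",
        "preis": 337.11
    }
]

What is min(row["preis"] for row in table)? 34.19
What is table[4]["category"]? "Toys"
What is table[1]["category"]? "Toys"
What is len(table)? 6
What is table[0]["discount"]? 0.07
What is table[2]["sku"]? "SKU-786"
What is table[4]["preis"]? 205.03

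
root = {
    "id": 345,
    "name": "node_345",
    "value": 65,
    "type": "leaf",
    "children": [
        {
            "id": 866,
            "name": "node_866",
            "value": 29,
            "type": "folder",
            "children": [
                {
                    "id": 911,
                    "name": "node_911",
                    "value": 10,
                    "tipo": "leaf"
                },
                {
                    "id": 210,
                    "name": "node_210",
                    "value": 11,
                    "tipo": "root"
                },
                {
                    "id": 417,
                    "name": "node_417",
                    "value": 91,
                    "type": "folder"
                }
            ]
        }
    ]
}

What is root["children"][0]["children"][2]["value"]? 91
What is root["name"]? "node_345"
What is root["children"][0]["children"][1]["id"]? 210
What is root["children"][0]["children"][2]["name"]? "node_417"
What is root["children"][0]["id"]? 866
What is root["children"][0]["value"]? 29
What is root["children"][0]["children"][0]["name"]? "node_911"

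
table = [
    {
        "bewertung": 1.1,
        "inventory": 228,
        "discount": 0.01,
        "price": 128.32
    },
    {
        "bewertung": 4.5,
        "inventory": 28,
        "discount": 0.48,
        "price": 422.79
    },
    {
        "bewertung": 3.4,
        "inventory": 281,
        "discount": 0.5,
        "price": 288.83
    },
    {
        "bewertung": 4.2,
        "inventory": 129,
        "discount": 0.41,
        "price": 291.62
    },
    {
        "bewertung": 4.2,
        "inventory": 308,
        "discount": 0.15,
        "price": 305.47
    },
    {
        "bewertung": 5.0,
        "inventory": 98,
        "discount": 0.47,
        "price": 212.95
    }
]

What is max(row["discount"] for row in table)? 0.5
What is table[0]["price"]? 128.32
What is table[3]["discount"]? 0.41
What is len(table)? 6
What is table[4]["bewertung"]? 4.2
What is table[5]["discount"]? 0.47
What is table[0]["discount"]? 0.01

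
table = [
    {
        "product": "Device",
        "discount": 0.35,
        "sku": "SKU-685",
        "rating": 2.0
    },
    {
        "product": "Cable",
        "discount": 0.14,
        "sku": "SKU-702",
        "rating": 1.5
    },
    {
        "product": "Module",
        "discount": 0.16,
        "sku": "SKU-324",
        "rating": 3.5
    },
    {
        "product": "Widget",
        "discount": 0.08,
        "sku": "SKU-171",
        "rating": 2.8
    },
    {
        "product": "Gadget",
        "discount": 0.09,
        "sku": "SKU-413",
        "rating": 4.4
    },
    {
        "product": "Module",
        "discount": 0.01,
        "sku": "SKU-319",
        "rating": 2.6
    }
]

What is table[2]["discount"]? 0.16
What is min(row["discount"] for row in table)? 0.01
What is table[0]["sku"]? "SKU-685"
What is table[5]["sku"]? "SKU-319"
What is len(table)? 6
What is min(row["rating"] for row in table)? 1.5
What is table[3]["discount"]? 0.08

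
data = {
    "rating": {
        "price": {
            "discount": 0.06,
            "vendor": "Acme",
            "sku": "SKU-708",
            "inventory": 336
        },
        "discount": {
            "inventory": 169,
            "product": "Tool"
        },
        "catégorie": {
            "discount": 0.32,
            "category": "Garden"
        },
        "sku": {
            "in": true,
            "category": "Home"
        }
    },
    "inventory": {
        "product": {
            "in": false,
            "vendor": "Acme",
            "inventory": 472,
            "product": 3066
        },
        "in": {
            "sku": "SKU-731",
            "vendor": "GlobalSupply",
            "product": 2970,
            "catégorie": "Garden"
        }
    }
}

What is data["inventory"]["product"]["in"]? False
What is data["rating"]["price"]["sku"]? "SKU-708"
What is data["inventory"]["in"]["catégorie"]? "Garden"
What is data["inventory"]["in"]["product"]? 2970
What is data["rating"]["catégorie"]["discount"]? 0.32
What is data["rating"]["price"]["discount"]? 0.06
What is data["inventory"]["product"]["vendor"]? "Acme"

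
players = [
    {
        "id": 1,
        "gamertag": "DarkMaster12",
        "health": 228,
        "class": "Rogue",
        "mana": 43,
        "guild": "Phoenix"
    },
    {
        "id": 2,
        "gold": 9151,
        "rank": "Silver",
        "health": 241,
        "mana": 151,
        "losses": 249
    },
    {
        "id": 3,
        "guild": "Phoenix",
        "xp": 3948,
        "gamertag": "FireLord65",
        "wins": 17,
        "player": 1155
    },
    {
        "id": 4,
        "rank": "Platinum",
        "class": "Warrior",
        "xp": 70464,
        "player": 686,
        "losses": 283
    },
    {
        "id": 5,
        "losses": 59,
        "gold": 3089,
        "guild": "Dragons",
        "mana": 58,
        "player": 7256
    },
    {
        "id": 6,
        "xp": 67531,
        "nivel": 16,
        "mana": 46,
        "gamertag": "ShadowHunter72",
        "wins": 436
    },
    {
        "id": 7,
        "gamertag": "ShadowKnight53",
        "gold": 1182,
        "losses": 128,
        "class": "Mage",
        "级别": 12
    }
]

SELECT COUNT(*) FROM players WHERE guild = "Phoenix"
2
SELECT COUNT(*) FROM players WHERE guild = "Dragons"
1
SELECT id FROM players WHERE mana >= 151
[2]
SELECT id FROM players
[1, 2, 3, 4, 5, 6, 7]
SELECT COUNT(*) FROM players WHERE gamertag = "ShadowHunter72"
1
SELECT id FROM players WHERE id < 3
[1, 2]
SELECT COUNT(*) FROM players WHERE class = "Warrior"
1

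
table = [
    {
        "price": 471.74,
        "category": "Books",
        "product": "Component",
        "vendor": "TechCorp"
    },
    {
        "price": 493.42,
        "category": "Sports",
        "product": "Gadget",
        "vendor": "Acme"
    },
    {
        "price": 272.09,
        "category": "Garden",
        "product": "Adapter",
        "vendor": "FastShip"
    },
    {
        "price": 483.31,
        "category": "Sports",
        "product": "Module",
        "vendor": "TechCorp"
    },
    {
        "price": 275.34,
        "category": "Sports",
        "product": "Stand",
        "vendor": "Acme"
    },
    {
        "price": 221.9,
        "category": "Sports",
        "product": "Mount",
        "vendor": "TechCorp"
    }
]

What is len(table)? 6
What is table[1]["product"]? "Gadget"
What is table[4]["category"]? "Sports"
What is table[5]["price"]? 221.9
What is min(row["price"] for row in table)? 221.9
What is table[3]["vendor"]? "TechCorp"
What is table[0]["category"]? "Books"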